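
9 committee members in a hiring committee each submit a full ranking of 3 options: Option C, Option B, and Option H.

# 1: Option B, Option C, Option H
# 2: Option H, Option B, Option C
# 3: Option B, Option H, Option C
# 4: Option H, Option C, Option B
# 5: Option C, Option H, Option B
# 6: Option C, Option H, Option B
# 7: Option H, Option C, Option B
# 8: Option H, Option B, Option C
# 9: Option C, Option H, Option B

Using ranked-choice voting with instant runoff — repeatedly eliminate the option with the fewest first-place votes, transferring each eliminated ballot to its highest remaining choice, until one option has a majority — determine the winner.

Option H

Round 1: Option H 4, Option C 3, Option B 2. Option B has the fewest and is eliminated.
Round 2: Option H 5, Option C 4. Option H has a majority.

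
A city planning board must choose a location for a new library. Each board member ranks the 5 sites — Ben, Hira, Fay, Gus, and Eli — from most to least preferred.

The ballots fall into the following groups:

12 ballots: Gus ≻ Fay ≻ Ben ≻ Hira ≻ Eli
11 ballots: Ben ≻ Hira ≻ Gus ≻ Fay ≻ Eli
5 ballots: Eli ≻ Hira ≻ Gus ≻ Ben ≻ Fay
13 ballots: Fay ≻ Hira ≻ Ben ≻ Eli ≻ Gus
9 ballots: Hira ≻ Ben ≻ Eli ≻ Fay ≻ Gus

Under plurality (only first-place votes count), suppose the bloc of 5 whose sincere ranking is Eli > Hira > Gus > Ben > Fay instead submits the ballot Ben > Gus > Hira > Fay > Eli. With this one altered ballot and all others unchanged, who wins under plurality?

First-place totals with the altered ballot: Ben 16, Hira 9, Fay 13, Gus 12, Eli 0.
The switch changes the winner from Fay to Ben.

Ben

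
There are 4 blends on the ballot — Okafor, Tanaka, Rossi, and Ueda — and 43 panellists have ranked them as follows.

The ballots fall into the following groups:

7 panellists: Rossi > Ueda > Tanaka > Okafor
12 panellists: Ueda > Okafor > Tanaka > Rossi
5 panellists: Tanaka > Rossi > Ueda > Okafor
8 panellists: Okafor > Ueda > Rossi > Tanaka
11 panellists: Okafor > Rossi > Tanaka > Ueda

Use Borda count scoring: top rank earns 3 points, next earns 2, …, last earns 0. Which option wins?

Borda scores:
  Okafor: 7·0 + 12·2 + 5·0 + 8·3 + 11·3 = 81
  Tanaka: 7·1 + 12·1 + 5·3 + 8·0 + 11·1 = 45
  Rossi: 7·3 + 12·0 + 5·2 + 8·1 + 11·2 = 61
  Ueda: 7·2 + 12·3 + 5·1 + 8·2 + 11·0 = 71
Okafor has the highest total.

Okafor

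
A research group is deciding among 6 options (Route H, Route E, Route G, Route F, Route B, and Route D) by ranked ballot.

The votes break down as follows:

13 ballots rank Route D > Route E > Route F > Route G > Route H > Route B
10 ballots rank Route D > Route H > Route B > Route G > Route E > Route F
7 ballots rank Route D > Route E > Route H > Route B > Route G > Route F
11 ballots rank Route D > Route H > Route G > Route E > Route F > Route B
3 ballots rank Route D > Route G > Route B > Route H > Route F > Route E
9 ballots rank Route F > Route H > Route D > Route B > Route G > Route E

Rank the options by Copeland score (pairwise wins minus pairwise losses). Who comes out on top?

Route D

Pairwise results:
  Route H vs Route E: Route H wins 33–20.
  Route H vs Route G: Route H wins 37–16.
  Route H vs Route F: Route H wins 31–22.
  Route H vs Route B: Route H wins 50–3.
  Route H vs Route D: Route D wins 44–9.
  Route E vs Route G: Route G wins 33–20.
  Route E vs Route F: Route E wins 41–12.
  Route E vs Route B: Route E wins 31–22.
  Route E vs Route D: Route D wins 53–0.
  Route G vs Route F: Route G wins 31–22.
  Route G vs Route B: Route G wins 27–26.
  Route G vs Route D: Route D wins 53–0.
  Route F vs Route B: Route F wins 33–20.
  Route F vs Route D: Route D wins 44–9.
  Route B vs Route D: Route D wins 53–0.
Copeland scores (wins − losses):
  Route H: 4 − 1 = 3
  Route E: 2 − 3 = -1
  Route G: 3 − 2 = 1
  Route F: 1 − 4 = -3
  Route B: 0 − 5 = -5
  Route D: 5 − 0 = 5
Route D has the best Copeland score.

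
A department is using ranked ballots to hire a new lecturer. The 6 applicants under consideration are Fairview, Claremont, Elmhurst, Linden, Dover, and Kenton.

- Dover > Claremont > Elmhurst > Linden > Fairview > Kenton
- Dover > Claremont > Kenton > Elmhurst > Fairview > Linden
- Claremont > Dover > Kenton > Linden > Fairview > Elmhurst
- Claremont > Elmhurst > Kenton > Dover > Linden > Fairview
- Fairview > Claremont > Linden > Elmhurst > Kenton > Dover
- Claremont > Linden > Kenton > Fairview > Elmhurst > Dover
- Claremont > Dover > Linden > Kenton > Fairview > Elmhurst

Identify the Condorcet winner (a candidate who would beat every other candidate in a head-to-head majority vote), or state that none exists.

Claremont

Head-to-head results (7 voters total):
Fairview vs Claremont: Claremont wins 6–1.
Fairview vs Elmhurst: Fairview wins 4–3.
Fairview vs Linden: Linden wins 5–2.
Fairview vs Dover: Dover wins 5–2.
Fairview vs Kenton: Kenton wins 5–2.
Claremont vs Elmhurst: Claremont wins 7–0.
Claremont vs Linden: Claremont wins 7–0.
Claremont vs Dover: Claremont wins 5–2.
Claremont vs Kenton: Claremont wins 7–0.
Elmhurst vs Linden: Linden wins 4–3.
Elmhurst vs Dover: Dover wins 4–3.
Elmhurst vs Kenton: Kenton wins 4–3.
Linden vs Dover: Dover wins 5–2.
Linden vs Kenton: Linden wins 4–3.
Dover vs Kenton: Dover wins 4–3.
Claremont beats each rival — Fairview (6–1), Elmhurst (7–0), Linden (7–0), Dover (5–2), Kenton (7–0) — so Claremont is the Condorcet winner.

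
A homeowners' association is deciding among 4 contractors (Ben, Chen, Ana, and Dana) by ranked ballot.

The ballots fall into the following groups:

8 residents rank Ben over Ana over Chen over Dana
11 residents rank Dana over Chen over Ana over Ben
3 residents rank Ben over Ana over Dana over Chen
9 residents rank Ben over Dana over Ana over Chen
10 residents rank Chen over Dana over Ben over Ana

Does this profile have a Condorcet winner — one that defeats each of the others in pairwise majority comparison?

Yes

Head-to-head results (41 voters total):
Ben vs Chen: Chen wins 21–20.
Ben vs Ana: Ben wins 30–11.
Ben vs Dana: Dana wins 21–20.
Chen vs Ana: Chen wins 21–20.
Chen vs Dana: Dana wins 23–18.
Ana vs Dana: Dana wins 30–11.
Dana beats each rival — Ben (21–20), Chen (23–18), Ana (30–11) — so Dana is the Condorcet winner.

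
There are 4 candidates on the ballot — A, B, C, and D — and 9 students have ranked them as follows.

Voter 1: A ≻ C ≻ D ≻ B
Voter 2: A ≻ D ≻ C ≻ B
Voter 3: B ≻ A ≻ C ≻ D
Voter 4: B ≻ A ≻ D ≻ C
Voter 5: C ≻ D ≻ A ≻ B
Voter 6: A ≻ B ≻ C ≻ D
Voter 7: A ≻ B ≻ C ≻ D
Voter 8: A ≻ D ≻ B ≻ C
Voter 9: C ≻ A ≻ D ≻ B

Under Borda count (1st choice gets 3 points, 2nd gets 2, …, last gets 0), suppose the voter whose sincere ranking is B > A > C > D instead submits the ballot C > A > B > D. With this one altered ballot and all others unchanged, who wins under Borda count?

A

Borda totals with the altered ballot: A 22, B 9, C 14, D 9.
The winner is unchanged: still A.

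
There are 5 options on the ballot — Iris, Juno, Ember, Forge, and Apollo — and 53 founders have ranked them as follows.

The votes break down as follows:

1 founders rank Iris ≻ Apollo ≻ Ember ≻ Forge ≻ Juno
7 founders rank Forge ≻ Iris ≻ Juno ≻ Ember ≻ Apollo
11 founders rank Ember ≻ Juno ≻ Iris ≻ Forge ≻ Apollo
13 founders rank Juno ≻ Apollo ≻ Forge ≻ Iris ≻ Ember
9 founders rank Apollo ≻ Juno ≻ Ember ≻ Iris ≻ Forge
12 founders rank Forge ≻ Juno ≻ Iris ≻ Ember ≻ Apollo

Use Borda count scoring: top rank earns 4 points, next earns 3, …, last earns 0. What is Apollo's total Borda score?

78

Borda scores:
  Iris: 4 + 7·3 + 11·2 + 13·1 + 9·1 + 12·2 = 93
  Juno: 0 + 7·2 + 11·3 + 13·4 + 9·3 + 12·3 = 162
  Ember: 2 + 7·1 + 11·4 + 13·0 + 9·2 + 12·1 = 83
  Forge: 1 + 7·4 + 11·1 + 13·2 + 9·0 + 12·4 = 114
  Apollo: 3 + 7·0 + 11·0 + 13·3 + 9·4 + 12·0 = 78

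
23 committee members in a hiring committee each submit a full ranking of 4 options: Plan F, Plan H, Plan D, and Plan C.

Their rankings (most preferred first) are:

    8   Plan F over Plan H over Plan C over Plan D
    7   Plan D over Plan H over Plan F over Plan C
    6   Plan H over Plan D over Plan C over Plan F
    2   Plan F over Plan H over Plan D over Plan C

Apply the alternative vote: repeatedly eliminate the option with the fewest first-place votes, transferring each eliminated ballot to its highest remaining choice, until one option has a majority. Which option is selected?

Round 1: Plan F 10, Plan D 7, Plan H 6, Plan C 0. Plan C has the fewest and is eliminated.
Round 2: Plan F 10, Plan D 7, Plan H 6. Plan H has the fewest and is eliminated.
Round 3: Plan D 13, Plan F 10. Plan D has a majority.

Plan D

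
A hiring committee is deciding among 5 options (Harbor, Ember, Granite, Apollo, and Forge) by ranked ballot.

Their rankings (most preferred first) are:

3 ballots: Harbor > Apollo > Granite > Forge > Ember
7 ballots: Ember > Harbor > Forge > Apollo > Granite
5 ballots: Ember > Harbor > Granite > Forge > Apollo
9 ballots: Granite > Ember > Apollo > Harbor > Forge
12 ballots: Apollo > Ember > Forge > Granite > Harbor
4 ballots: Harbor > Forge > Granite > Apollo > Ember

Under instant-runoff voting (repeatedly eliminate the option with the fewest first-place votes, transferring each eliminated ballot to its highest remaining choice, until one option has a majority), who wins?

Round 1: Ember 12, Apollo 12, Granite 9, Harbor 7, Forge 0. Forge has the fewest and is eliminated.
Round 2: Ember 12, Apollo 12, Granite 9, Harbor 7. Harbor has the fewest and is eliminated.
Round 3: Apollo 15, Granite 13, Ember 12. Ember has the fewest and is eliminated.
Round 4: Apollo 22, Granite 18. Apollo has a majority.

Apollo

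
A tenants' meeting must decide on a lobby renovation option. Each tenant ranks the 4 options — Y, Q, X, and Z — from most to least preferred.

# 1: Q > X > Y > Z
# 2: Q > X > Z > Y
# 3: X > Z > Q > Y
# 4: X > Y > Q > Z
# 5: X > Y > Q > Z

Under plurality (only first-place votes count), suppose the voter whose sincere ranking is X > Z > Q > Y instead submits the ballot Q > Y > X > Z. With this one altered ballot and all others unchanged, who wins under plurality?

Q

First-place totals with the altered ballot: Y 0, Q 3, X 2, Z 0.
The switch changes the winner from X to Q.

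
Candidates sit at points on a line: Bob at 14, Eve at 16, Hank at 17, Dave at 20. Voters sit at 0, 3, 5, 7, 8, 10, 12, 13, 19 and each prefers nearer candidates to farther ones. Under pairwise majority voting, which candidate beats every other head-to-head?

Bob

With single-peaked preferences on a line, the Condorcet winner is the candidate closest to the median voter.
The median voter (position 8) is closest to Bob at 14.
Check: Bob vs Hank — voters closer to Bob: 8 of 9.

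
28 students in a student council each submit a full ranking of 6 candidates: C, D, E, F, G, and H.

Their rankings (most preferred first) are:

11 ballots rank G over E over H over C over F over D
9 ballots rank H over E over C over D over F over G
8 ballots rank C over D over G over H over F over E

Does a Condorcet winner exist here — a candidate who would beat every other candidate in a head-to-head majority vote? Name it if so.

Head-to-head results (28 voters total):
C vs D: C wins 28–0.
C vs E: E wins 20–8.
C vs F: C wins 28–0.
C vs G: C wins 17–11.
C vs H: H wins 20–8.
D vs E: E wins 20–8.
D vs F: D wins 17–11.
D vs G: D wins 17–11.
D vs H: H wins 20–8.
E vs F: E wins 20–8.
E vs G: G wins 19–9.
E vs H: H wins 17–11.
F vs G: G wins 19–9.
F vs H: H wins 28–0.
G vs H: G wins 19–9.
No candidate beats all others: C beats G beats E beats C, a majority cycle.

No Condorcet winner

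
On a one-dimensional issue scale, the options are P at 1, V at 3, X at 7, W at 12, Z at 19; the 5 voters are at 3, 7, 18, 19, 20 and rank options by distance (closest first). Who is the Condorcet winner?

With single-peaked preferences on a line, the Condorcet winner is the candidate closest to the median voter.
The median voter (position 18) is closest to Z at 19.
Check: Z vs V — voters closer to Z: 3 of 5.

Z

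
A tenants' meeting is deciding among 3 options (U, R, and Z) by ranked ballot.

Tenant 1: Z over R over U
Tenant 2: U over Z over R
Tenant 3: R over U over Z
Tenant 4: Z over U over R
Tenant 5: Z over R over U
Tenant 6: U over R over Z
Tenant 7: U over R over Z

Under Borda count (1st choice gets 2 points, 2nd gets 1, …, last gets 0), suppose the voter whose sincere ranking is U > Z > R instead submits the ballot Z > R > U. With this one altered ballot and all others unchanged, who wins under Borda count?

Z

Borda totals with the altered ballot: U 6, R 7, Z 8.
The switch changes the winner from U to Z.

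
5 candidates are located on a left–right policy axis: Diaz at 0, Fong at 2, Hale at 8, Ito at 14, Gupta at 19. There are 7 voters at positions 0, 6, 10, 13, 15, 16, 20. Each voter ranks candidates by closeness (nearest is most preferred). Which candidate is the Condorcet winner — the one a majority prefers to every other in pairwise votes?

Ito

With single-peaked preferences on a line, the Condorcet winner is the candidate closest to the median voter.
The median voter (position 13) is closest to Ito at 14.
Check: Ito vs Hale — voters closer to Ito: 4 of 7.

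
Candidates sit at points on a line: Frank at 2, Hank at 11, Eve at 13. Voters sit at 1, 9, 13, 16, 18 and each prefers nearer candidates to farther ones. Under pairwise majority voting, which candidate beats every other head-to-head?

With single-peaked preferences on a line, the Condorcet winner is the candidate closest to the median voter.
The median voter (position 13) is closest to Eve at 13.
Check: Eve vs Frank — voters closer to Eve: 4 of 5.

Eve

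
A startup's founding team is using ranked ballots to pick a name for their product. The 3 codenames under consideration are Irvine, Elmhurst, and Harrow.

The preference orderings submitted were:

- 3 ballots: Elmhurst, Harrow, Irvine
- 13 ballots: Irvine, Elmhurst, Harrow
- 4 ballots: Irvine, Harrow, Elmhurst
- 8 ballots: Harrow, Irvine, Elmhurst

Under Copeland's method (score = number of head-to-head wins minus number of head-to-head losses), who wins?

Irvine

Pairwise results:
  Irvine vs Elmhurst: Irvine wins 25–3.
  Irvine vs Harrow: Irvine wins 17–11.
  Elmhurst vs Harrow: Elmhurst wins 16–12.
Copeland scores (wins − losses):
  Irvine: 2 − 0 = 2
  Elmhurst: 1 − 1 = 0
  Harrow: 0 − 2 = -2
Irvine has the best Copeland score.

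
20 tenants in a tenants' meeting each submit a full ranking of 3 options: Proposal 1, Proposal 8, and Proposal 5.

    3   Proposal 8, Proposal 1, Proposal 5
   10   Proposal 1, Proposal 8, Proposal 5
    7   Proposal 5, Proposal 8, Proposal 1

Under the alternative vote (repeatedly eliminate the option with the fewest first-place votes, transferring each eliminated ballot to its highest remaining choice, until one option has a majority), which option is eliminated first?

Round 1: Proposal 1 10, Proposal 5 7, Proposal 8 3. Proposal 8 has the fewest and is eliminated.
Round 2: Proposal 1 13, Proposal 5 7. Proposal 1 has a majority.

Proposal 8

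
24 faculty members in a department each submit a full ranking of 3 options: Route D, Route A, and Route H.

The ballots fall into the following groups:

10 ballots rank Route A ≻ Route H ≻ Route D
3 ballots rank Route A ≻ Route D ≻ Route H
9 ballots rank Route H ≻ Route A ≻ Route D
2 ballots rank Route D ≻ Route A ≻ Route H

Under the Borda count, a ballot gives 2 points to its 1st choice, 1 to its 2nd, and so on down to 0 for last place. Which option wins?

Route A

Borda scores:
  Route D: 10·0 + 3·1 + 9·0 + 2·2 = 7
  Route A: 10·2 + 3·2 + 9·1 + 2·1 = 37
  Route H: 10·1 + 3·0 + 9·2 + 2·0 = 28
Route A has the highest total.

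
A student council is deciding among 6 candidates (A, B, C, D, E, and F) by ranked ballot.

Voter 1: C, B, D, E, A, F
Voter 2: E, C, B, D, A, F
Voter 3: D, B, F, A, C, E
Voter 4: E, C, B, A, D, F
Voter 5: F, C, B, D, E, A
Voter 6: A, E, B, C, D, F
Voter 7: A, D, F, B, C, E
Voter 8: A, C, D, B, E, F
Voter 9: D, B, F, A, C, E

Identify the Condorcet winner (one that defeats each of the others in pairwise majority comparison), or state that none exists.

Head-to-head results (9 voters total):
A vs B: B wins 6–3.
A vs C: A wins 5–4.
A vs D: D wins 5–4.
A vs E: A wins 5–4.
A vs F: A wins 6–3.
B vs C: C wins 5–4.
B vs D: B wins 5–4.
B vs E: B wins 6–3.
B vs F: B wins 7–2.
C vs D: C wins 6–3.
C vs E: C wins 6–3.
C vs F: C wins 5–4.
D vs E: D wins 6–3.
D vs F: D wins 8–1.
E vs F: E wins 5–4.
No candidate beats all others: A beats C beats B beats A, a majority cycle.

None — there is no Condorcet winner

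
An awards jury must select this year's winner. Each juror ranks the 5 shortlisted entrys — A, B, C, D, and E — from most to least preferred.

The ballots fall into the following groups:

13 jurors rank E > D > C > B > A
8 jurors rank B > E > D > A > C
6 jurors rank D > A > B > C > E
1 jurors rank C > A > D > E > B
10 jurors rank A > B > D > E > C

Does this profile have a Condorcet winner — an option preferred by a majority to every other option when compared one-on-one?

Head-to-head results (38 voters total):
A vs B: B wins 21–17.
A vs C: A wins 24–14.
A vs D: D wins 27–11.
A vs E: E wins 21–17.
B vs C: B wins 24–14.
B vs D: D wins 20–18.
B vs E: B wins 24–14.
C vs D: D wins 37–1.
C vs E: E wins 31–7.
D vs E: E wins 21–17.
No candidate beats all others: B beats E beats D beats B, a majority cycle.

No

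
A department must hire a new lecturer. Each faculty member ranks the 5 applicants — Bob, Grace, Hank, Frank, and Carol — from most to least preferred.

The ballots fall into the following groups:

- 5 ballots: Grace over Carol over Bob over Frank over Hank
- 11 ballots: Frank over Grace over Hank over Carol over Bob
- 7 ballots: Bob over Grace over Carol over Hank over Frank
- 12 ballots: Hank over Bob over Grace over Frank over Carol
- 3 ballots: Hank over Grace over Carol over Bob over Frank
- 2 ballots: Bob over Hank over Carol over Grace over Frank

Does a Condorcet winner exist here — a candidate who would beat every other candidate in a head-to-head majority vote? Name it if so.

No Condorcet winner

Head-to-head results (40 voters total):
Bob vs Grace: Bob wins 21–19.
Bob vs Hank: Hank wins 26–14.
Bob vs Frank: Bob wins 29–11.
Bob vs Carol: Bob wins 21–19.
Grace vs Hank: Grace wins 23–17.
Grace vs Frank: Grace wins 29–11.
Grace vs Carol: Grace wins 38–2.
Hank vs Frank: Hank wins 24–16.
Hank vs Carol: Hank wins 28–12.
Frank vs Carol: Frank wins 23–17.
No candidate beats all others: Bob beats Grace beats Hank beats Bob, a majority cycle.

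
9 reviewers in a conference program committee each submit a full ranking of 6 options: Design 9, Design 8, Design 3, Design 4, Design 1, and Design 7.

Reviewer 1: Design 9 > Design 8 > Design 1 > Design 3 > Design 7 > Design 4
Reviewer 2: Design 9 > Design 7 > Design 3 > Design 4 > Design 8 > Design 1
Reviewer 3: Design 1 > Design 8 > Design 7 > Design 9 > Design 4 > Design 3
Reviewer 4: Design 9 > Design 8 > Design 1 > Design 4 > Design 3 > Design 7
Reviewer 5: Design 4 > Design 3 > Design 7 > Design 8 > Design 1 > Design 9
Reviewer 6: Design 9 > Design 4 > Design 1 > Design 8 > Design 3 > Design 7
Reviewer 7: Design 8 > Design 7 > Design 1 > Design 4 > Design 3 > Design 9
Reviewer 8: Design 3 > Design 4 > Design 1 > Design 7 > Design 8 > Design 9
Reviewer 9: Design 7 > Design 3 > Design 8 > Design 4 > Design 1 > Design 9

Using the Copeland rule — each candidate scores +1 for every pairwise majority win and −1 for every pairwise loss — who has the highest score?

Design 8

Pairwise results:
  Design 9 vs Design 8: Design 8 wins 5–4.
  Design 9 vs Design 3: Design 9 wins 5–4.
  Design 9 vs Design 4: Design 9 wins 5–4.
  Design 9 vs Design 1: Design 1 wins 5–4.
  Design 9 vs Design 7: Design 7 wins 5–4.
  Design 8 vs Design 3: Design 8 wins 5–4.
  Design 8 vs Design 4: Design 8 wins 5–4.
  Design 8 vs Design 1: Design 8 wins 6–3.
  Design 8 vs Design 7: Design 8 wins 5–4.
  Design 3 vs Design 4: Design 4 wins 5–4.
  Design 3 vs Design 1: Design 1 wins 5–4.
  Design 3 vs Design 7: Design 3 wins 5–4.
  Design 4 vs Design 1: Design 4 wins 5–4.
  Design 4 vs Design 7: Design 7 wins 5–4.
  Design 1 vs Design 7: Design 1 wins 5–4.
Copeland scores (wins − losses):
  Design 9: 2 − 3 = -1
  Design 8: 5 − 0 = 5
  Design 3: 1 − 4 = -3
  Design 4: 2 − 3 = -1
  Design 1: 3 − 2 = 1
  Design 7: 2 − 3 = -1
Design 8 has the best Copeland score.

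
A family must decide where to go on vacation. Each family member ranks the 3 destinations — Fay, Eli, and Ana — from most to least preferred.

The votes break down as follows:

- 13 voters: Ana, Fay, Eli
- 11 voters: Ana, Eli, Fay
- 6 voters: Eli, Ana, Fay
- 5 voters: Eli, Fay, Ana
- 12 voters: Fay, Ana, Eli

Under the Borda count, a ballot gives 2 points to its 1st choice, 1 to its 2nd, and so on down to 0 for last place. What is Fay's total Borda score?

42

Borda scores:
  Fay: 13·1 + 11·0 + 6·0 + 5·1 + 12·2 = 42
  Eli: 13·0 + 11·1 + 6·2 + 5·2 + 12·0 = 33
  Ana: 13·2 + 11·2 + 6·1 + 5·0 + 12·1 = 66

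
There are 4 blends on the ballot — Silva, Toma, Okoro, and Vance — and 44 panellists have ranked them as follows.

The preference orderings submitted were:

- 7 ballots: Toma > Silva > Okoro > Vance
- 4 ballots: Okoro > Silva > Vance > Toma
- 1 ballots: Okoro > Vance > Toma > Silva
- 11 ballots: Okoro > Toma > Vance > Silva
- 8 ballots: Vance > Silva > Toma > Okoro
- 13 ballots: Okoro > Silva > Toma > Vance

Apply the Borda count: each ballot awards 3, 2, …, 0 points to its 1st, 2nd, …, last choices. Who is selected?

Okoro

Borda scores:
  Silva: 7·2 + 4·2 + 0 + 11·0 + 8·2 + 13·2 = 64
  Toma: 7·3 + 4·0 + 1 + 11·2 + 8·1 + 13·1 = 65
  Okoro: 7·1 + 4·3 + 3 + 11·3 + 8·0 + 13·3 = 94
  Vance: 7·0 + 4·1 + 2 + 11·1 + 8·3 + 13·0 = 41
Okoro has the highest total.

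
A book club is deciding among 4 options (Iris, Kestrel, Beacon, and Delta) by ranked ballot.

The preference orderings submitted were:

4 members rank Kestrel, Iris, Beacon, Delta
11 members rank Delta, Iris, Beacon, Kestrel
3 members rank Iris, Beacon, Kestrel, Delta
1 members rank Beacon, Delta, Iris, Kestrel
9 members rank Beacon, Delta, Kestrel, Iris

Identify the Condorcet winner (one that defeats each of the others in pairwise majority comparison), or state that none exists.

No Condorcet winner

Head-to-head results (28 voters total):
Iris vs Kestrel: Iris wins 15–13.
Iris vs Beacon: Iris wins 18–10.
Iris vs Delta: Delta wins 21–7.
Kestrel vs Beacon: Beacon wins 24–4.
Kestrel vs Delta: Delta wins 21–7.
Beacon vs Delta: Beacon wins 17–11.
No candidate beats all others: Iris beats Beacon beats Delta beats Iris, a majority cycle.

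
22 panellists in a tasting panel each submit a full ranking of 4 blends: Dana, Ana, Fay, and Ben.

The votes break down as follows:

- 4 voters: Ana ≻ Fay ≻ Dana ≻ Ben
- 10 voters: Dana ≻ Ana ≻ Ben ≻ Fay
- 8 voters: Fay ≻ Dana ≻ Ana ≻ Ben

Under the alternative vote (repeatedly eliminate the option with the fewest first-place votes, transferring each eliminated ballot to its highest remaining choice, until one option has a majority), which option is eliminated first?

Ben

Round 1: Dana 10, Fay 8, Ana 4, Ben 0. Ben has the fewest and is eliminated.
Round 2: Dana 10, Fay 8, Ana 4. Ana has the fewest and is eliminated.
Round 3: Fay 12, Dana 10. Fay has a majority.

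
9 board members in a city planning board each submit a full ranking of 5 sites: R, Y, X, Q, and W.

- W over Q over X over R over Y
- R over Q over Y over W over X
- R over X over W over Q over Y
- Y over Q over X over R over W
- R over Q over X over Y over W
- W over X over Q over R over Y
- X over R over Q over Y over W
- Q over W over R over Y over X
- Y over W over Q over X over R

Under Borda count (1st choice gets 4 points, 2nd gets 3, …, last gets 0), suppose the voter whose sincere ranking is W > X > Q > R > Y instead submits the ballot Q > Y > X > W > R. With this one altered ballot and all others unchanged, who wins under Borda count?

Borda totals with the altered ballot: R 19, Y 16, X 16, Q 25, W 14.
The winner is unchanged: still Q.

Q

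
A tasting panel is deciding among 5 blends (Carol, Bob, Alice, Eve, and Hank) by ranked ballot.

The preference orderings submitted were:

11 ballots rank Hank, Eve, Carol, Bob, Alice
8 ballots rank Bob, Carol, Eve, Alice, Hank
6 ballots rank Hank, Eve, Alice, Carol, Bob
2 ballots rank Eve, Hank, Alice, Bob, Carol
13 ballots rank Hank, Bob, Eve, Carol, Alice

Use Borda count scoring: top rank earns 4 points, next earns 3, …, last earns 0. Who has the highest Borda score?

Borda scores:
  Carol: 11·2 + 8·3 + 6·1 + 2·0 + 13·1 = 65
  Bob: 11·1 + 8·4 + 6·0 + 2·1 + 13·3 = 84
  Alice: 11·0 + 8·1 + 6·2 + 2·2 + 13·0 = 24
  Eve: 11·3 + 8·2 + 6·3 + 2·4 + 13·2 = 101
  Hank: 11·4 + 8·0 + 6·4 + 2·3 + 13·4 = 126
Hank has the highest total.

Hank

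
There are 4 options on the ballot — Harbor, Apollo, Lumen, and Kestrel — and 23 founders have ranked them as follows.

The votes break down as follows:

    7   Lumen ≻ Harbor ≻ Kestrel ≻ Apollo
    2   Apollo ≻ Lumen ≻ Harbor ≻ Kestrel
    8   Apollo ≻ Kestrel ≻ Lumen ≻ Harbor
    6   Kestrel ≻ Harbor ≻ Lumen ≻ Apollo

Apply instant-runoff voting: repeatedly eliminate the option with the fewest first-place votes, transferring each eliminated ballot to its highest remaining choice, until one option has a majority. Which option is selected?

Lumen

Round 1: Apollo 10, Lumen 7, Kestrel 6, Harbor 0. Harbor has the fewest and is eliminated.
Round 2: Apollo 10, Lumen 7, Kestrel 6. Kestrel has the fewest and is eliminated.
Round 3: Lumen 13, Apollo 10. Lumen has a majority.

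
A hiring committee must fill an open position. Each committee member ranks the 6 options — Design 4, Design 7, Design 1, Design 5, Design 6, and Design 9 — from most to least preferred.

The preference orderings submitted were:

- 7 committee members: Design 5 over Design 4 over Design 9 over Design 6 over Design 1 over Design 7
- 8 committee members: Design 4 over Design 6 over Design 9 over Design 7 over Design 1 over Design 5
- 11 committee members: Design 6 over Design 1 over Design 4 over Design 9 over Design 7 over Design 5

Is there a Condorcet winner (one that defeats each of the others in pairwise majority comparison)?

Yes

Head-to-head results (26 voters total):
Design 4 vs Design 7: Design 4 wins 26–0.
Design 4 vs Design 1: Design 4 wins 15–11.
Design 4 vs Design 5: Design 4 wins 19–7.
Design 4 vs Design 6: Design 4 wins 15–11.
Design 4 vs Design 9: Design 4 wins 26–0.
Design 7 vs Design 1: Design 1 wins 18–8.
Design 7 vs Design 5: Design 7 wins 19–7.
Design 7 vs Design 6: Design 6 wins 26–0.
Design 7 vs Design 9: Design 9 wins 26–0.
Design 1 vs Design 5: Design 1 wins 19–7.
Design 1 vs Design 6: Design 6 wins 26–0.
Design 1 vs Design 9: Design 9 wins 15–11.
Design 5 vs Design 6: Design 6 wins 19–7.
Design 5 vs Design 9: Design 9 wins 19–7.
Design 6 vs Design 9: Design 6 wins 19–7.
Design 4 beats each rival — Design 7 (26–0), Design 1 (15–11), Design 5 (19–7), Design 6 (15–11), Design 9 (26–0) — so Design 4 is the Condorcet winner.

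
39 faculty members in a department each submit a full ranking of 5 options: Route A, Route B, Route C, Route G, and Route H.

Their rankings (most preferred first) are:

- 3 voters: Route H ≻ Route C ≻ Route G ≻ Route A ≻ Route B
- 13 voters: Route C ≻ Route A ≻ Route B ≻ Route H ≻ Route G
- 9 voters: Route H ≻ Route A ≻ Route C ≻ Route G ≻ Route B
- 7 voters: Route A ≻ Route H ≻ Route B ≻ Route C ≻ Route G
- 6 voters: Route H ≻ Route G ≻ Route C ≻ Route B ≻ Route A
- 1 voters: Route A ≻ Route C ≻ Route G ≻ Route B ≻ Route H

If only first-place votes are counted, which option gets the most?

Route H

First-place vote totals:
  Route A: 8
  Route B: 0
  Route C: 13
  Route G: 0
  Route H: 18
Route H has the most first-place votes.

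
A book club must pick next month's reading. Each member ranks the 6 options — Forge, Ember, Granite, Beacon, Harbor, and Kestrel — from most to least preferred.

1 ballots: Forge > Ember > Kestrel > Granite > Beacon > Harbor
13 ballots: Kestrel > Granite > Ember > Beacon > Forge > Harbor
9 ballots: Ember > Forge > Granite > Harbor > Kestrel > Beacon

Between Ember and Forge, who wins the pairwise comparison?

Ember

Ballots ranking Ember above Forge: 13+9 = 22.
Ballots ranking Forge above Ember: 1.
Ember wins the head-to-head, 22–1.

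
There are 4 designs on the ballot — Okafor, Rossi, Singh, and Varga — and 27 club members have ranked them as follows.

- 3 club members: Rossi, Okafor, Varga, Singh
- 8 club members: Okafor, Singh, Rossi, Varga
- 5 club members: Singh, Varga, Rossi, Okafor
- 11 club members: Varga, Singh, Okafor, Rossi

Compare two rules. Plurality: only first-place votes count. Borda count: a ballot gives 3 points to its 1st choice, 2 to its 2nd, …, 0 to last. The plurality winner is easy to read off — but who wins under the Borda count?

Singh

Plurality first-place counts: Okafor 8, Rossi 3, Singh 5, Varga 11 → Varga.
Borda totals: Okafor 41, Rossi 22, Singh 53, Varga 46 → Singh.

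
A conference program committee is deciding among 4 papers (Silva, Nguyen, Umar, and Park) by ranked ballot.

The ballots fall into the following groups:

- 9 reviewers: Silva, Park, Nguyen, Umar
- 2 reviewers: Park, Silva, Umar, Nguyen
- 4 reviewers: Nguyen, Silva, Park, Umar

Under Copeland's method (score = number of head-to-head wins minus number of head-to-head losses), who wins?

Silva

Pairwise results:
  Silva vs Nguyen: Silva wins 11–4.
  Silva vs Umar: Silva wins 15–0.
  Silva vs Park: Silva wins 13–2.
  Nguyen vs Umar: Nguyen wins 13–2.
  Nguyen vs Park: Park wins 11–4.
  Umar vs Park: Park wins 15–0.
Copeland scores (wins − losses):
  Silva: 3 − 0 = 3
  Nguyen: 1 − 2 = -1
  Umar: 0 − 3 = -3
  Park: 2 − 1 = 1
Silva has the best Copeland score.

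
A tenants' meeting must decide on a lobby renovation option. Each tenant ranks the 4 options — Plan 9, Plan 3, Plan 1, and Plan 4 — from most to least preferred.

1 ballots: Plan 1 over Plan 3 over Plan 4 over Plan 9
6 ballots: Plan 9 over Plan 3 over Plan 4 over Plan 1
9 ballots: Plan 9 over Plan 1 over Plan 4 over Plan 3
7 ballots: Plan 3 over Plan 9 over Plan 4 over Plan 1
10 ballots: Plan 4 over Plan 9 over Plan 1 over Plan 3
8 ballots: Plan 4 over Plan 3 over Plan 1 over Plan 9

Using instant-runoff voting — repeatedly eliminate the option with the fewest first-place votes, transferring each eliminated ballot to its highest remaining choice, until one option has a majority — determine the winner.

Plan 9

Round 1: Plan 4 18, Plan 9 15, Plan 3 7, Plan 1 1. Plan 1 has the fewest and is eliminated.
Round 2: Plan 4 18, Plan 9 15, Plan 3 8. Plan 3 has the fewest and is eliminated.
Round 3: Plan 9 22, Plan 4 19. Plan 9 has a majority.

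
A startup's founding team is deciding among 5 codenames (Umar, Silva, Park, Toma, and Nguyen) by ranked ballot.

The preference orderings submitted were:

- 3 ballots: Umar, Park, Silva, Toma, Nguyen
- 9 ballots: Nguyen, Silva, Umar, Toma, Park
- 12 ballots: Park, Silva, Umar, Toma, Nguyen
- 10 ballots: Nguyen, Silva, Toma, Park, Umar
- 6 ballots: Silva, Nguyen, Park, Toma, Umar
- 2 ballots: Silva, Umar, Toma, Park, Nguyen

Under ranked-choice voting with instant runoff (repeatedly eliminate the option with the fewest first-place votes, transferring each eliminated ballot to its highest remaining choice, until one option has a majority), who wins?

Round 1: Nguyen 19, Park 12, Silva 8, Umar 3, Toma 0. Toma has the fewest and is eliminated.
Round 2: Nguyen 19, Park 12, Silva 8, Umar 3. Umar has the fewest and is eliminated.
Round 3: Nguyen 19, Park 15, Silva 8. Silva has the fewest and is eliminated.
Round 4: Nguyen 25, Park 17. Nguyen has a majority.

Nguyen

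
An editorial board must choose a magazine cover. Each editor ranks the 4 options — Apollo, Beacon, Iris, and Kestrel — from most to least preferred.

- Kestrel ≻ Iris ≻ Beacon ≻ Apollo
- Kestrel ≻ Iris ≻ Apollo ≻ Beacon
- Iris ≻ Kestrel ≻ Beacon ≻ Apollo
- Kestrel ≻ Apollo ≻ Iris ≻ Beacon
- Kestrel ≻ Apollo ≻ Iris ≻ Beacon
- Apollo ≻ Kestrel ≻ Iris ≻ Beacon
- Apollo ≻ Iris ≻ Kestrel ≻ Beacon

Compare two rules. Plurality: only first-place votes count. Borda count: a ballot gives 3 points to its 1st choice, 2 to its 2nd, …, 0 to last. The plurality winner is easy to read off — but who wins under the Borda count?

Kestrel

Plurality first-place counts: Apollo 2, Beacon 0, Iris 1, Kestrel 4 → Kestrel.
Borda totals: Apollo 11, Beacon 2, Iris 12, Kestrel 17 → Kestrel.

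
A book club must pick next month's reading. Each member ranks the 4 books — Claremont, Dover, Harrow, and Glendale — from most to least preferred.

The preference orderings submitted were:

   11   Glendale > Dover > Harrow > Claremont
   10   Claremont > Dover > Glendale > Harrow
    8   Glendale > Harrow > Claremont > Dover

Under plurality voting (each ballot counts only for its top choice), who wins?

Glendale

First-place vote totals:
  Claremont: 10
  Dover: 0
  Harrow: 0
  Glendale: 19
Glendale has the most first-place votes.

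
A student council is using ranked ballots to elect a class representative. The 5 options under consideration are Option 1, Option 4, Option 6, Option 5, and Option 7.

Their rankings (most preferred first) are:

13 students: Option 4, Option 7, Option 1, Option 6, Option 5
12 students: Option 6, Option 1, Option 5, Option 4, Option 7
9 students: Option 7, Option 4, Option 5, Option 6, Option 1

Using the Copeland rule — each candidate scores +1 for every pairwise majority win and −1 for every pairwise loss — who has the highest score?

Option 4

Pairwise results:
  Option 1 vs Option 4: Option 4 wins 22–12.
  Option 1 vs Option 6: Option 6 wins 21–13.
  Option 1 vs Option 5: Option 1 wins 25–9.
  Option 1 vs Option 7: Option 7 wins 22–12.
  Option 4 vs Option 6: Option 4 wins 22–12.
  Option 4 vs Option 5: Option 4 wins 22–12.
  Option 4 vs Option 7: Option 4 wins 25–9.
  Option 6 vs Option 5: Option 6 wins 25–9.
  Option 6 vs Option 7: Option 7 wins 22–12.
  Option 5 vs Option 7: Option 7 wins 22–12.
Copeland scores (wins − losses):
  Option 1: 1 − 3 = -2
  Option 4: 4 − 0 = 4
  Option 6: 2 − 2 = 0
  Option 5: 0 − 4 = -4
  Option 7: 3 − 1 = 2
Option 4 has the best Copeland score.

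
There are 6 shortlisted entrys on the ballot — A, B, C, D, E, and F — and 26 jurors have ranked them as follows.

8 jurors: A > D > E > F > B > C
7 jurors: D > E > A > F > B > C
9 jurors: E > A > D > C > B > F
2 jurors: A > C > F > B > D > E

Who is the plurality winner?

A

First-place vote totals:
  A: 10
  B: 0
  C: 0
  D: 7
  E: 9
  F: 0
A has the most first-place votes.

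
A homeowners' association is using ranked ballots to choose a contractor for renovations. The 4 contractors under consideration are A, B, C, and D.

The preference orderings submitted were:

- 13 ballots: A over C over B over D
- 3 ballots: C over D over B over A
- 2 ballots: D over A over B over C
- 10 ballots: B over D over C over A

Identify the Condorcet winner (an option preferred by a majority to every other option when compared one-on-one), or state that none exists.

No Condorcet winner

Head-to-head results (28 voters total):
A vs B: A wins 15–13.
A vs C: A wins 15–13.
A vs D: D wins 15–13.
B vs C: C wins 16–12.
B vs D: B wins 23–5.
C vs D: C wins 16–12.
No candidate beats all others: A beats B beats D beats A, a majority cycle.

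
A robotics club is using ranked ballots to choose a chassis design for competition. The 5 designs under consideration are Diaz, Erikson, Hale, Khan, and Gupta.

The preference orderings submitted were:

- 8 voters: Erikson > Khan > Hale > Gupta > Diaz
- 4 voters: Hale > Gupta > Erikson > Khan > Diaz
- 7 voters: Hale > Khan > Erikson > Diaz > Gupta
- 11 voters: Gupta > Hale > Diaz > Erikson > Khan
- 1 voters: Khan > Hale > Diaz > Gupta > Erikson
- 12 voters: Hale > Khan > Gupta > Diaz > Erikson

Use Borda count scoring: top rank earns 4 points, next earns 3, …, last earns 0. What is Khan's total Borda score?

89

Borda scores:
  Diaz: 8·0 + 4·0 + 7·1 + 11·2 + 2 + 12·1 = 43
  Erikson: 8·4 + 4·2 + 7·2 + 11·1 + 0 + 12·0 = 65
  Hale: 8·2 + 4·4 + 7·4 + 11·3 + 3 + 12·4 = 144
  Khan: 8·3 + 4·1 + 7·3 + 11·0 + 4 + 12·3 = 89
  Gupta: 8·1 + 4·3 + 7·0 + 11·4 + 1 + 12·2 = 89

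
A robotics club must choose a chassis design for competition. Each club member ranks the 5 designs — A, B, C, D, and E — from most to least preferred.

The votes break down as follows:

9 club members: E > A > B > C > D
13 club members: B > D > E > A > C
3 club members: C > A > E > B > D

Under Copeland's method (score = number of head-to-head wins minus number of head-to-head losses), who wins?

B

Pairwise results:
  A vs B: B wins 13–12.
  A vs C: A wins 22–3.
  A vs D: D wins 13–12.
  A vs E: E wins 22–3.
  B vs C: B wins 22–3.
  B vs D: B wins 25–0.
  B vs E: B wins 13–12.
  C vs D: D wins 13–12.
  C vs E: E wins 22–3.
  D vs E: D wins 13–12.
Copeland scores (wins − losses):
  A: 1 − 3 = -2
  B: 4 − 0 = 4
  C: 0 − 4 = -4
  D: 3 − 1 = 2
  E: 2 − 2 = 0
B has the best Copeland score.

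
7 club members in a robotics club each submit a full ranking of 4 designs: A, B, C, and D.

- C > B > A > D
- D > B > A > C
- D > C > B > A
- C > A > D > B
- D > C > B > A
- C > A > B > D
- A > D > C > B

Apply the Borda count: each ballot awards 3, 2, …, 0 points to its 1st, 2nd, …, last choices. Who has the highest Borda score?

C

Borda scores:
  A: 1 + 1 + 0 + 2 + 0 + 2 + 3 = 9
  B: 2 + 2 + 1 + 0 + 1 + 1 + 0 = 7
  C: 3 + 0 + 2 + 3 + 2 + 3 + 1 = 14
  D: 0 + 3 + 3 + 1 + 3 + 0 + 2 = 12
C has the highest total.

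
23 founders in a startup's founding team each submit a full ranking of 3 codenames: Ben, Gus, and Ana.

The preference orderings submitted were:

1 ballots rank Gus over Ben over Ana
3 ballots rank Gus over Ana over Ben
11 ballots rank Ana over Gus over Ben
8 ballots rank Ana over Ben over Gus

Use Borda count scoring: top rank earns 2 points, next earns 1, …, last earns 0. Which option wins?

Borda scores:
  Ben: 1 + 3·0 + 11·0 + 8·1 = 9
  Gus: 2 + 3·2 + 11·1 + 8·0 = 19
  Ana: 0 + 3·1 + 11·2 + 8·2 = 41
Ana has the highest total.

Ana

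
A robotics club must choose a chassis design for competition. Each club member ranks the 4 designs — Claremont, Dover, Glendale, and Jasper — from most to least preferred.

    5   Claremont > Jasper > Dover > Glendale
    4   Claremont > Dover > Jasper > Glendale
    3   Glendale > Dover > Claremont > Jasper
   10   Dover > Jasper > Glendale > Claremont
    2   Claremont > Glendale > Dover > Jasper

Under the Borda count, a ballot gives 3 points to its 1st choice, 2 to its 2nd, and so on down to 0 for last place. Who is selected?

Dover

Borda scores:
  Claremont: 5·3 + 4·3 + 3·1 + 10·0 + 2·3 = 36
  Dover: 5·1 + 4·2 + 3·2 + 10·3 + 2·1 = 51
  Glendale: 5·0 + 4·0 + 3·3 + 10·1 + 2·2 = 23
  Jasper: 5·2 + 4·1 + 3·0 + 10·2 + 2·0 = 34
Dover has the highest total.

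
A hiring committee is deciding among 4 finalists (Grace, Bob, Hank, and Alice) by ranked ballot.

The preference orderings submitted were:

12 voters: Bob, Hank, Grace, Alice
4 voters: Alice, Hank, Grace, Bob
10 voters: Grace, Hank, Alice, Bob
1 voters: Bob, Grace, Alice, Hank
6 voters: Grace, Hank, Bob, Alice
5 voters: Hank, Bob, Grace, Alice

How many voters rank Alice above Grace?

Ballots ranking Alice above Grace: 4.
Ballots ranking Grace above Alice: 12+10+1+6+5 = 34.
So 4 of 38 voters prefer Alice to Grace.

4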